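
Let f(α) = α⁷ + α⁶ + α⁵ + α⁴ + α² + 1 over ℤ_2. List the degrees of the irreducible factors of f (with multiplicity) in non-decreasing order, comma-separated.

1, 1, 2, 3

Roots in ℤ_2: f(0) = 1; f(1) = 0 → root.
Linear factors from roots: (α + 1).
Complete factorization: f(α) = (α + 1)^2·(α² + α + 1)·(α³ + α + 1).
Factor degrees with multiplicity: 1 + 1 + 2 + 3 = 7.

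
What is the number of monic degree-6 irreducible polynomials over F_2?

9

The number of monic irreducibles of degree 6 over GF(2) is (1/6)·Σ_{d∣6} μ(6/d) 2^d.
Divisors of 6: 1, 2, 3, 6; μ(6/d) for each: 1, -1, -1, 1.
Σ = 2^1 − 2^2 − 2^3 + 2^6 = 54.
N = 54/6 = 9.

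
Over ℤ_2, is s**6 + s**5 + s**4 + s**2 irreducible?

No

Write m(s) = s**6 + s**5 + s**4 + s**2.
Check for roots in ℤ_2: m(0) = 0 → root; m(1) = 0 → root.
m(0) = 0, so (s) divides m(s); m is reducible.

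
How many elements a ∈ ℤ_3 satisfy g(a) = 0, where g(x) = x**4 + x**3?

2

Evaluate at each of the 3 elements of ℤ_3:
g(0) = 0 → root; g(1) = 2; g(2) = 0 → root.
Roots: {0, 2}.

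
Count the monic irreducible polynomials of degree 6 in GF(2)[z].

x^(2^6) − x is the product of all monic irreducibles of degree dividing 6; Möbius inversion gives N = (1/6) Σ μ(6/d)·2^d.
Divisors of 6: 1, 2, 3, 6; μ(6/d) for each: 1, -1, -1, 1.
Σ = 2^1 − 2^2 − 2^3 + 2^6 = 54.
N = 54/6 = 9.

9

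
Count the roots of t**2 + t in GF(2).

Write f(t) = t**2 + t.
Evaluate at each of the 2 elements of GF(2):
f(0) = 0 → root; f(1) = 0 → root.
Roots: {0, 1}.

2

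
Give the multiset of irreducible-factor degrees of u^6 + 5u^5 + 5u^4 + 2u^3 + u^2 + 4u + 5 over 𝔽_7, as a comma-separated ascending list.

Write g(u) = u^6 + 5u^5 + 5u^4 + 2u^3 + u^2 + 4u + 5.
Linear factors from roots: (u + 4), (u + 3).
Complete factorization: g(u) = (u + 3)·(u + 4)·(u^2 + 2u + 3)·(u^2 + 3u + 5).
Factor degrees with multiplicity: 1 + 1 + 2 + 2 = 6.

1, 1, 2, 2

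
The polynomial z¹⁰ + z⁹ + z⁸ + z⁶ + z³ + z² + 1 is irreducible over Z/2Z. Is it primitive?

Write f(z) = z¹⁰ + z⁹ + z⁸ + z⁶ + z³ + z² + 1.
|GF(2^10)^×| = 2^10 − 1 = 1023. Prime factorization: 1023 = 3·11·31.
f is primitive ⇔ z has order 1023 in GF(2)[z]/(f), i.e. z^(1023/q) ≠ 1 for each prime q | 1023.
z^(341) mod f = z⁹ + z⁷ + z⁶ + z⁵.
z^(93) mod f = z⁸ + z⁷ + z⁵ + z² + 1.
z^(33) mod f = z⁷ + z⁶ + z².
None equal 1, so z has full order 1023; f is primitive.

Yes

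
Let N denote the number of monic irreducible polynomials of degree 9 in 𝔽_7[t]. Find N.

4483696

By the necklace-counting formula, N_7(9) = (1/9) Σ_{d|9} μ(9/d)·7^d.
Divisors of 9: 1, 3, 9; μ(9/d) for each: 0, -1, 1.
Σ = − 7^3 + 7^9 = 40353264.
N = 40353264/9 = 4483696.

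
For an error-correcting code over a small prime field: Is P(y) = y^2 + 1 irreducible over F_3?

Check for roots in F_3: P(0) = 1; P(1) = 2; P(2) = 2.
No roots. A degree-2 polynomial over a field with no linear factor is irreducible.

Yes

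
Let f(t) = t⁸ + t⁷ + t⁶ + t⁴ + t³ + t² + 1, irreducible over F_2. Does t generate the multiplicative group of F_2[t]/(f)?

|GF(2^8)^×| = 2^8 − 1 = 255. Prime factorization: 255 = 3·5·17.
f is primitive ⇔ t has order 255 in GF(2)[t]/(f), i.e. t^(255/q) ≠ 1 for each prime q | 255.
t^(85) mod f = 1
t^(51) mod f = t⁶ + t³.
t^(15) mod f = t⁷ + t⁶ + t⁴ + t³ + t² + t.
Since t^(85) = 1, the order of t divides 85 < 255; not primitive.

No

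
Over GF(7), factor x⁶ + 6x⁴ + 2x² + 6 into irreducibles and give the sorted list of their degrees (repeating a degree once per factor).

Write g(x) = x⁶ + 6x⁴ + 2x² + 6.
Linear factors from roots: (x + 4), (x + 3).
Complete factorization: g(x) = (x + 3)·(x + 4)·(x² + 3x + 5)·(x² + 4x + 5).
Factor degrees with multiplicity: 1 + 1 + 2 + 2 = 6.

1, 1, 2, 2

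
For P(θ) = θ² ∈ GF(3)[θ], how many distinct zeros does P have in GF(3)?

Evaluate at each of the 3 elements of GF(3):
P(0) = 0 → root; P(1) = 1; P(2) = 1.
Roots: {0}.

1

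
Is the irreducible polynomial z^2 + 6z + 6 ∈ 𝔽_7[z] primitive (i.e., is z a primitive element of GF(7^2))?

No

Write f(z) = z^2 + 6z + 6.
|GF(7^2)^×| = 7^2 − 1 = 48. Prime factorization: 48 = 2^4·3.
f is primitive ⇔ z has order 48 in GF(7)[z]/(f), i.e. z^(48/q) ≠ 1 for each prime q | 48.
z^(24) mod f = 6.
z^(16) mod f = 1
Since z^(16) = 1, the order of z divides 16 < 48; not primitive.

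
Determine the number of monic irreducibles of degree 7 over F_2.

18

x^(2^7) − x is the product of all monic irreducibles of degree dividing 7; Möbius inversion gives N = (1/7) Σ μ(7/d)·2^d.
Divisors of 7: 1, 7; μ(7/d) for each: -1, 1.
Σ = − 2^1 + 2^7 = 126.
N = 126/7 = 18.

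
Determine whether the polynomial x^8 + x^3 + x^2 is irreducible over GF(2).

No

Write m(x) = x^8 + x^3 + x^2.
Check for roots in GF(2): m(0) = 0 → root; m(1) = 1.
m(0) = 0, so (x) divides m(x); m is reducible.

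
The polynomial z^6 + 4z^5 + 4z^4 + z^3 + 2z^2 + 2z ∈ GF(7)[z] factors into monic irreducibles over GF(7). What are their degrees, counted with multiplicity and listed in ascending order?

Write f(z) = z^6 + 4z^5 + 4z^4 + z^3 + 2z^2 + 2z.
Linear factors from roots: (z), (z + 6), (z + 1).
Complete factorization: f(z) = (z)·(z + 1)·(z + 6)·(z^3 + 4z^2 + 5z + 5).
Factor degrees with multiplicity: 1 + 1 + 1 + 3 = 6.

1, 1, 1, 3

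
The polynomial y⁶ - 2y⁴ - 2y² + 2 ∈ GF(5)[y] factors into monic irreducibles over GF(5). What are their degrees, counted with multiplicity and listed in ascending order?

Write h(y) = y⁶ - 2y⁴ - 2y² + 2.
Roots in GF(5): h(0) = 2; h(1) = 4; h(2) = 1; h(3) = 1; h(4) = 4.
Complete factorization: h(y) = (y² + 2)·(y² + y + 1)·(y² - y + 1).
Factor degrees with multiplicity: 2 + 2 + 2 = 6.

2, 2, 2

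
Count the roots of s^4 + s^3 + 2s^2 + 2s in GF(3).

3

Write f(s) = s^4 + s^3 + 2s^2 + 2s.
Evaluate at each of the 3 elements of GF(3):
f(0) = 0 → root; f(1) = 0 → root; f(2) = 0 → root.
Roots: {0, 1, 2}.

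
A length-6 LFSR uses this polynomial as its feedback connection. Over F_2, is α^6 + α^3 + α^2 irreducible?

Write g(α) = α^6 + α^3 + α^2.
Check for roots in F_2: g(0) = 0 → root; g(1) = 1.
g(0) = 0, so (α) divides g(α); g is reducible.

No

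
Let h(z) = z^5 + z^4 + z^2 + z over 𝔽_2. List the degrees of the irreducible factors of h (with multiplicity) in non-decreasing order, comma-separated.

1, 1, 1, 2

Roots in 𝔽_2: h(0) = 0 → root; h(1) = 0 → root.
Linear factors from roots: (z), (z + 1).
Complete factorization: h(z) = (z)·(z + 1)^2·(z^2 + z + 1).
Factor degrees with multiplicity: 1 + 1 + 1 + 2 = 5.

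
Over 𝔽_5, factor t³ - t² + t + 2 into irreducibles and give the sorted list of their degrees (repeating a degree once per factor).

Write h(t) = t³ - t² + t + 2.
Roots in 𝔽_5: h(0) = 2; h(1) = 3; h(2) = 3; h(3) = 3; h(4) = 4.
Complete factorization: h(t) = (t³ - t² + t + 2).
Factor degrees with multiplicity: 3 = 3.

3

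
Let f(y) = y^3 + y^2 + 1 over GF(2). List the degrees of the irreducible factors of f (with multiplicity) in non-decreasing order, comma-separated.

3

Roots in GF(2): f(0) = 1; f(1) = 1.
Complete factorization: f(y) = (y^3 + y^2 + 1).
Factor degrees with multiplicity: 3 = 3.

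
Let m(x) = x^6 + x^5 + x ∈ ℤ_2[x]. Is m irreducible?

No

Check for roots in ℤ_2: m(0) = 0 → root; m(1) = 1.
m(0) = 0, so (x) divides m(x); m is reducible.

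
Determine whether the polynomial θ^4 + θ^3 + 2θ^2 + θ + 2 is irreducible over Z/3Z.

No

Write P(θ) = θ^4 + θ^3 + 2θ^2 + θ + 2.
Check for roots in Z/3Z: P(0) = 2; P(1) = 1; P(2) = 0 → root.
P(2) = 0, so (θ − 2) divides P(θ); P is reducible.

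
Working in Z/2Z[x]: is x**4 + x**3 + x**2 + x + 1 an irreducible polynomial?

Yes

Write f(x) = x**4 + x**3 + x**2 + x + 1.
Check for roots in Z/2Z: f(0) = 1; f(1) = 1.
No roots, so no linear factors.
Monic irreducibles of degree 2 over GF(2): x**2 + x + 1.
None of them divide f (all give nonzero remainder).
No irreducible factor of degree ≤ 2 exists, so f is irreducible over GF(2).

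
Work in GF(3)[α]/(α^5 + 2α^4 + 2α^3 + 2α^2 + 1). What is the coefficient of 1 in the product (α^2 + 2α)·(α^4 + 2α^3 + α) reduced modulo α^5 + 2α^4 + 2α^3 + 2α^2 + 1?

1

Multiply in GF(3)[α]: (α^2 + 2α)·(α^4 + 2α^3 + α) = α^6 + α^5 + α^4 + α^3 + 2α^2.
Reduce using α^5 ≡ α^4 + α^3 + α^2 + 2 (mod α^5 + 2α^4 + 2α^3 + 2α^2 + 1).
Reduced: α^4 + α^3 + α^2 + 2α + 1.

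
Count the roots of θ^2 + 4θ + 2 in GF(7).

2

Write P(θ) = θ^2 + 4θ + 2.
Evaluate at each of the 7 elements of GF(7):
P(0) = 2; P(1) = 0 → root; P(2) = 0 → root; P(3) = 2; P(4) = 6; P(5) = 5; P(6) = 6.
Roots: {1, 2}.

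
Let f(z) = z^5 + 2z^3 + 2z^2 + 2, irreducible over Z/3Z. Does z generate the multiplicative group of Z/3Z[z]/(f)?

No

|GF(3^5)^×| = 3^5 − 1 = 242. Prime factorization: 242 = 2·11^2.
f is primitive ⇔ z has order 242 in GF(3)[z]/(f), i.e. z^(242/q) ≠ 1 for each prime q | 242.
z^(121) mod f = 1
z^(22) mod f = z^2 + z + 2.
Since z^(121) = 1, the order of z divides 121 < 242; not primitive.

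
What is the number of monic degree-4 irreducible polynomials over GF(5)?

x^(5^4) − x is the product of all monic irreducibles of degree dividing 4; Möbius inversion gives N = (1/4) Σ μ(4/d)·5^d.
Divisors of 4: 1, 2, 4; μ(4/d) for each: 0, -1, 1.
Σ = − 5^2 + 5^4 = 600.
N = 600/4 = 150.

150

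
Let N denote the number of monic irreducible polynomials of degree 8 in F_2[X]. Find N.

x^(2^8) − x is the product of all monic irreducibles of degree dividing 8; Möbius inversion gives N = (1/8) Σ μ(8/d)·2^d.
Divisors of 8: 1, 2, 4, 8; μ(8/d) for each: 0, 0, -1, 1.
Σ = − 2^4 + 2^8 = 240.
N = 240/8 = 30.

30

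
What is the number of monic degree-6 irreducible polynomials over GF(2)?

9

x^(2^6) − x is the product of all monic irreducibles of degree dividing 6; Möbius inversion gives N = (1/6) Σ μ(6/d)·2^d.
Divisors of 6: 1, 2, 3, 6; μ(6/d) for each: 1, -1, -1, 1.
Σ = 2^1 − 2^2 − 2^3 + 2^6 = 54.
N = 54/6 = 9.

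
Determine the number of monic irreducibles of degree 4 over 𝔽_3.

18

Gauss's count: N_{3}(4) = (1/4) Σ_{d|4} μ(4/d)·3^d.
Divisors of 4: 1, 2, 4; μ(4/d) for each: 0, -1, 1.
Σ = − 3^2 + 3^4 = 72.
N = 72/4 = 18.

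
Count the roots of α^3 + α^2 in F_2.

Write P(α) = α^3 + α^2.
Evaluate at each of the 2 elements of F_2:
P(0) = 0 → root; P(1) = 0 → root.
Roots: {0, 1}.

2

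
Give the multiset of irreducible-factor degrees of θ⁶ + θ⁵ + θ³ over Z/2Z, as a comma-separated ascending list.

1, 1, 1, 3

Write h(θ) = θ⁶ + θ⁵ + θ³.
Roots in Z/2Z: h(0) = 0 → root; h(1) = 1.
Linear factors from roots: (θ).
Complete factorization: h(θ) = (θ)^3·(θ³ + θ² + 1).
Factor degrees with multiplicity: 1 + 1 + 1 + 3 = 6.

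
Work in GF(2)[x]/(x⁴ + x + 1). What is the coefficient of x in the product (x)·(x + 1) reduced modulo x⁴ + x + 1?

Multiply in GF(2)[x]: (x)·(x + 1) = x² + x.
Reduced: x² + x.

1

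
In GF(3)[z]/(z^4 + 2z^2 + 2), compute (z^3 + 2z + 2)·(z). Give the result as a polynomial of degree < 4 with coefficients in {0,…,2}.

2z + 1

Multiply in GF(3)[z]: (z^3 + 2z + 2)·(z) = z^4 + 2z^2 + 2z.
Reduce using z^4 ≡ z^2 + 1 (mod z^4 + 2z^2 + 2).
Reduced: 2z + 1.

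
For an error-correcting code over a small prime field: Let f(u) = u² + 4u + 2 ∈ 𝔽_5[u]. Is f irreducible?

Check for roots in 𝔽_5: f(0) = 2; f(1) = 2; f(2) = 4; f(3) = 3; f(4) = 4.
No roots. A degree-2 polynomial over a field with no linear factor is irreducible.

Yes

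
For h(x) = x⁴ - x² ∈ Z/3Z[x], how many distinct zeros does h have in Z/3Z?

3

Evaluate at each of the 3 elements of Z/3Z:
h(0) = 0 → root; h(1) = 0 → root; h(2) = 0 → root.
Roots: {0, 1, 2}.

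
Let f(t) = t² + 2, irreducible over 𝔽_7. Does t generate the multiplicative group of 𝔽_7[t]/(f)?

|GF(7^2)^×| = 7^2 − 1 = 48. Prime factorization: 48 = 2^4·3.
f is primitive ⇔ t has order 48 in GF(7)[t]/(f), i.e. t^(48/q) ≠ 1 for each prime q | 48.
t^(24) mod f = 1
t^(16) mod f = 4.
Since t^(24) = 1, the order of t divides 24 < 48; not primitive.

No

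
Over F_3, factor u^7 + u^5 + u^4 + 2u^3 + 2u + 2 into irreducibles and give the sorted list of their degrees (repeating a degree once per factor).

1, 1, 1, 2, 2

Write g(u) = u^7 + u^5 + u^4 + 2u^3 + 2u + 2.
Roots in F_3: g(0) = 2; g(1) = 0 → root; g(2) = 0 → root.
Linear factors from roots: (u + 2), (u + 1).
Complete factorization: g(u) = (u + 1)·(u + 2)^2·(u^2 + 1)·(u^2 + u + 2).
Factor degrees with multiplicity: 1 + 1 + 1 + 2 + 2 = 7.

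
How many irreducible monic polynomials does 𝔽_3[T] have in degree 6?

116

The number of monic irreducibles of degree 6 over GF(3) is (1/6)·Σ_{d∣6} μ(6/d) 3^d.
Divisors of 6: 1, 2, 3, 6; μ(6/d) for each: 1, -1, -1, 1.
Σ = 3^1 − 3^2 − 3^3 + 3^6 = 696.
N = 696/6 = 116.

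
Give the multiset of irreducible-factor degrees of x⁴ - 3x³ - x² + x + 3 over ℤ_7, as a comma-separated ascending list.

1, 1, 2

Write h(x) = x⁴ - 3x³ - x² + x + 3.
Linear factors from roots: (x - 2).
Complete factorization: h(x) = (x - 2)^2·(x² + x - 1).
Factor degrees with multiplicity: 1 + 1 + 2 = 4.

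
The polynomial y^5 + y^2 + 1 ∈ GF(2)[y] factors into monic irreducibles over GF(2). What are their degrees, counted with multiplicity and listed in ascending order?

5

Write f(y) = y^5 + y^2 + 1.
Roots in GF(2): f(0) = 1; f(1) = 1.
Complete factorization: f(y) = (y^5 + y^2 + 1).
Factor degrees with multiplicity: 5 = 5.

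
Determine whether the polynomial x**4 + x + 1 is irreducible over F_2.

Write f(x) = x**4 + x + 1.
Check for roots in F_2: f(0) = 1; f(1) = 1.
No roots, so no linear factors.
Monic irreducibles of degree 2 over GF(2): x**2 + x + 1.
None of them divide f (all give nonzero remainder).
No irreducible factor of degree ≤ 2 exists, so f is irreducible over GF(2).

Yes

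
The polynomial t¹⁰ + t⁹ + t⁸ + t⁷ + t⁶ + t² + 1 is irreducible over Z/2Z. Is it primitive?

Write f(t) = t¹⁰ + t⁹ + t⁸ + t⁷ + t⁶ + t² + 1.
|GF(2^10)^×| = 2^10 − 1 = 1023. Prime factorization: 1023 = 3·11·31.
f is primitive ⇔ t has order 1023 in GF(2)[t]/(f), i.e. t^(1023/q) ≠ 1 for each prime q | 1023.
t^(341) mod f = 1
t^(93) mod f = t⁷ + t⁶ + t⁵ + t⁴ + 1.
t^(33) mod f = t⁷ + t³ + t² + t.
Since t^(341) = 1, the order of t divides 341 < 1023; not primitive.

No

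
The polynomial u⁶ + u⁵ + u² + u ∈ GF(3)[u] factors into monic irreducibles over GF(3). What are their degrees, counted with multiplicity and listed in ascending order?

1, 1, 2, 2

Write h(u) = u⁶ + u⁵ + u² + u.
Roots in GF(3): h(0) = 0 → root; h(1) = 1; h(2) = 0 → root.
Linear factors from roots: (u), (u + 1).
Complete factorization: h(u) = (u)·(u + 1)·(u² + u - 1)·(u² - u - 1).
Factor degrees with multiplicity: 1 + 1 + 2 + 2 = 6.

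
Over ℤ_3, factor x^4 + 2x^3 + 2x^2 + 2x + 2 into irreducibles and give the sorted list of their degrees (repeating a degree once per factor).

Write g(x) = x^4 + 2x^3 + 2x^2 + 2x + 2.
Roots in ℤ_3: g(0) = 2; g(1) = 0 → root; g(2) = 1.
Linear factors from roots: (x + 2).
Complete factorization: g(x) = (x + 2)·(x^3 + 2x + 1).
Factor degrees with multiplicity: 1 + 3 = 4.

1, 3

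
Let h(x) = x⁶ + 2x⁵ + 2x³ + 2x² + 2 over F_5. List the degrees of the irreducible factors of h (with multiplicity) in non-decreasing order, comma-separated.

Roots in F_5: h(0) = 2; h(1) = 4; h(2) = 4; h(3) = 4; h(4) = 1.
Complete factorization: h(x) = (x⁶ + 2x⁵ + 2x³ + 2x² + 2).
Factor degrees with multiplicity: 6 = 6.

6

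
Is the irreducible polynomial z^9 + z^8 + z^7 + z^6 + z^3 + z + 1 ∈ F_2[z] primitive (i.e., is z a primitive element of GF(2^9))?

Write f(z) = z^9 + z^8 + z^7 + z^6 + z^3 + z + 1.
|GF(2^9)^×| = 2^9 − 1 = 511. Prime factorization: 511 = 7·73.
f is primitive ⇔ z has order 511 in GF(2)[z]/(f), i.e. z^(511/q) ≠ 1 for each prime q | 511.
z^(73) mod f = z^7 + z^5 + z^3 + z + 1.
z^(7) mod f = z^7.
None equal 1, so z has full order 511; f is primitive.

Yes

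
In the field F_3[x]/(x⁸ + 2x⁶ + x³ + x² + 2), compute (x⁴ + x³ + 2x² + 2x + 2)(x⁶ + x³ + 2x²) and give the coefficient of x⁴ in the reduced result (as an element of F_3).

Multiply in F_3[x]: (x⁴ + x³ + 2x² + 2x + 2)·(x⁶ + x³ + 2x²) = x¹⁰ + x⁹ + 2x⁸ + 2x⁶ + x⁵ + x².
Reduce using x⁸ ≡ x⁶ + 2x³ + 2x² + 1 (mod x⁸ + 2x⁶ + x³ + x² + 2).
Reduced: x⁷ + 2x⁶ + x⁴ + 2x³ + 2x² + x.

1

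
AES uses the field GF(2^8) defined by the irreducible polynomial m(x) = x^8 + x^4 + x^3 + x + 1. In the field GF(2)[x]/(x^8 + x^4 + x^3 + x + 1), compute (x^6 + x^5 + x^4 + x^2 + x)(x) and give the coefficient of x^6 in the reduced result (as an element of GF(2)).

Multiply in GF(2)[x]: (x^6 + x^5 + x^4 + x^2 + x)·(x) = x^7 + x^6 + x^5 + x^3 + x^2.
Reduced: x^7 + x^6 + x^5 + x^3 + x^2.

1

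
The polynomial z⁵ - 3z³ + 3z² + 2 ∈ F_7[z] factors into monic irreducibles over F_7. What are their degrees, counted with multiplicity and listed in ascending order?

1, 1, 3

Write g(z) = z⁵ - 3z³ + 3z² + 2.
Linear factors from roots: (z + 3), (z + 1).
Complete factorization: g(z) = (z + 1)·(z + 3)·(z³ + 3z² + 3z + 3).
Factor degrees with multiplicity: 1 + 1 + 3 = 5.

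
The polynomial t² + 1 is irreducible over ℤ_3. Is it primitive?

No

Write f(t) = t² + 1.
|GF(3^2)^×| = 3^2 − 1 = 8. Prime factorization: 8 = 2^3.
f is primitive ⇔ t has order 8 in GF(3)[t]/(f), i.e. t^(8/q) ≠ 1 for each prime q | 8.
t^(4) mod f = 1
Since t^(4) = 1, the order of t divides 4 < 8; not primitive.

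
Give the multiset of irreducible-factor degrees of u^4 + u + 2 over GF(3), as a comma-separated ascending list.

Write h(u) = u^4 + u + 2.
Roots in GF(3): h(0) = 2; h(1) = 1; h(2) = 2.
Complete factorization: h(u) = (u^4 + u + 2).
Factor degrees with multiplicity: 4 = 4.

4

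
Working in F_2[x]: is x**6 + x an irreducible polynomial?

Write h(x) = x**6 + x.
Check for roots in F_2: h(0) = 0 → root; h(1) = 0 → root.
h(0) = 0, so (x) divides h(x); h is reducible.

No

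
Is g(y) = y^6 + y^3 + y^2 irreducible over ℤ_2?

No

Check for roots in ℤ_2: g(0) = 0 → root; g(1) = 1.
g(0) = 0, so (y) divides g(y); g is reducible.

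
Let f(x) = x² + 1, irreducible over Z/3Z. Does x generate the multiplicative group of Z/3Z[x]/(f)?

|GF(3^2)^×| = 3^2 − 1 = 8. Prime factorization: 8 = 2^3.
f is primitive ⇔ x has order 8 in GF(3)[x]/(f), i.e. x^(8/q) ≠ 1 for each prime q | 8.
x^(4) mod f = 1
Since x^(4) = 1, the order of x divides 4 < 8; not primitive.

No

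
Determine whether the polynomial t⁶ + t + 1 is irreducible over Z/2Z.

Write f(t) = t⁶ + t + 1.
Check for roots in Z/2Z: f(0) = 1; f(1) = 1.
No roots, so no linear factors.
Monic irreducibles of degree 2 over GF(2): t² + t + 1.
None of them divide f (all give nonzero remainder).
Monic irreducibles of degree 3 over GF(2): t³ + t + 1, t³ + t² + 1.
None of them divide f (all give nonzero remainder).
No irreducible factor of degree ≤ 3 exists, so f is irreducible over GF(2).

Yes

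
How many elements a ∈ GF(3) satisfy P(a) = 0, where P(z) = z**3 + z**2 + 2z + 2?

Evaluate at each of the 3 elements of GF(3):
P(0) = 2; P(1) = 0 → root; P(2) = 0 → root.
Roots: {1, 2}.

2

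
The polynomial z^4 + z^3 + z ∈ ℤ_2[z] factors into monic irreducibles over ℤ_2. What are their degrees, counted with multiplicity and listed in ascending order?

1, 3

Write h(z) = z^4 + z^3 + z.
Roots in ℤ_2: h(0) = 0 → root; h(1) = 1.
Linear factors from roots: (z).
Complete factorization: h(z) = (z)·(z^3 + z^2 + 1).
Factor degrees with multiplicity: 1 + 3 = 4.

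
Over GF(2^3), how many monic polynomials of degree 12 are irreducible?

By the necklace-counting formula, N_8(12) = (1/12) Σ_{d|12} μ(12/d)·8^d.
Divisors of 12: 1, 2, 3, 4, 6, 12; μ(12/d) for each: 0, 1, 0, -1, -1, 1.
Σ = 8^2 − 8^4 − 8^6 + 8^12 = 68719210560.
N = 68719210560/12 = 5726600880.

5726600880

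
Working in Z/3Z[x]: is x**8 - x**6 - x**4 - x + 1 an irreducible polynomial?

Write f(x) = x**8 - x**6 - x**4 - x + 1.
Check for roots in Z/3Z: f(0) = 1; f(1) = 2; f(2) = 1.
No roots, so no linear factors.
Monic irreducibles of degree 2 over GF(3): x**2 + 1, x**2 + x - 1, x**2 - x - 1.
None of them divide f (all give nonzero remainder).
Degree-3 irreducible divisors: test the 8 monic irreducibles of degree 3 over GF(3).
None of them divide f (all give nonzero remainder).
Degree-4 irreducible divisors: test the 18 monic irreducibles of degree 4 over GF(3).
None of them divide f (all give nonzero remainder).
No irreducible factor of degree ≤ 4 exists, so f is irreducible over GF(3).

Yes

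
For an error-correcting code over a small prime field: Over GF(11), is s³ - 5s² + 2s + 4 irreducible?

Yes

Write P(s) = s³ - 5s² + 2s + 4.
Check each element of GF(11) for a root: P(0)=4, P(1)=2, P(2)=7, P(3)=3, P(4)=7, P(5)=3, P(6)=8, P(7)=6, P(8)=3, P(9)=5, P(10)=7.
No roots. A degree-3 polynomial over a field with no linear factor is irreducible.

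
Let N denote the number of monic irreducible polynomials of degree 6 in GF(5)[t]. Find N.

2580

By the necklace-counting formula, N_5(6) = (1/6) Σ_{d|6} μ(6/d)·5^d.
Divisors of 6: 1, 2, 3, 6; μ(6/d) for each: 1, -1, -1, 1.
Σ = 5^1 − 5^2 − 5^3 + 5^6 = 15480.
N = 15480/6 = 2580.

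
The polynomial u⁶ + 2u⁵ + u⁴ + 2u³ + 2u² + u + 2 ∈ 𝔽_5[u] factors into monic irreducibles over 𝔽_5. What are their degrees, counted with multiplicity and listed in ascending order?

Write f(u) = u⁶ + 2u⁵ + u⁴ + 2u³ + 2u² + u + 2.
Roots in 𝔽_5: f(0) = 2; f(1) = 1; f(2) = 2; f(3) = 3; f(4) = 1.
Complete factorization: f(u) = (u⁶ + 2u⁵ + u⁴ + 2u³ + 2u² + u + 2).
Factor degrees with multiplicity: 6 = 6.

6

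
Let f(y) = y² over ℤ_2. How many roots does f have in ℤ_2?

Evaluate at each of the 2 elements of ℤ_2:
f(0) = 0 → root; f(1) = 1.
Roots: {0}.

1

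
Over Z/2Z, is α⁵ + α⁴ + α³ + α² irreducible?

No

Write f(α) = α⁵ + α⁴ + α³ + α².
Check for roots in Z/2Z: f(0) = 0 → root; f(1) = 0 → root.
f(0) = 0, so (α) divides f(α); f is reducible.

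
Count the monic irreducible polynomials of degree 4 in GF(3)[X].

By the necklace-counting formula, N_3(4) = (1/4) Σ_{d|4} μ(4/d)·3^d.
Divisors of 4: 1, 2, 4; μ(4/d) for each: 0, -1, 1.
Σ = − 3^2 + 3^4 = 72.
N = 72/4 = 18.

18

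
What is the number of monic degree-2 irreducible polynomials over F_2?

The number of monic irreducibles of degree 2 over GF(2) is (1/2)·Σ_{d∣2} μ(2/d) 2^d.
Divisors of 2: 1, 2; μ(2/d) for each: -1, 1.
Σ = − 2^1 + 2^2 = 2.
N = 2/2 = 1.

1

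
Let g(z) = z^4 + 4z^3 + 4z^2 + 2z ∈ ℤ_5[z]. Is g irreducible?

Check for roots in ℤ_5: g(0) = 0 → root; g(1) = 1; g(2) = 3; g(3) = 1; g(4) = 4.
g(0) = 0, so (z) divides g(z); g is reducible.

No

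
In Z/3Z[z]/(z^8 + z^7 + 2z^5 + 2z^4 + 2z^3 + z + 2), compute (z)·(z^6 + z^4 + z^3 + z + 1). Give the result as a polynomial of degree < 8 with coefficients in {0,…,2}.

z^7 + z^5 + z^4 + z^2 + z

Multiply in Z/3Z[z]: (z)·(z^6 + z^4 + z^3 + z + 1) = z^7 + z^5 + z^4 + z^2 + z.
Reduced: z^7 + z^5 + z^4 + z^2 + z.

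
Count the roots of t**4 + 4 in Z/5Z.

4

Write P(t) = t**4 + 4.
Evaluate at each of the 5 elements of Z/5Z:
P(0) = 4; P(1) = 0 → root; P(2) = 0 → root; P(3) = 0 → root; P(4) = 0 → root.
Roots: {1, 2, 3, 4}.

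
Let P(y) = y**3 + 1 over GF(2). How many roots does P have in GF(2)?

Evaluate at each of the 2 elements of GF(2):
P(0) = 1; P(1) = 0 → root.
Roots: {1}.

1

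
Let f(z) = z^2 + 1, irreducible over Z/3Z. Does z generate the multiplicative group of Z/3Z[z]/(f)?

|GF(3^2)^×| = 3^2 − 1 = 8. Prime factorization: 8 = 2^3.
f is primitive ⇔ z has order 8 in GF(3)[z]/(f), i.e. z^(8/q) ≠ 1 for each prime q | 8.
z^(4) mod f = 1
Since z^(4) = 1, the order of z divides 4 < 8; not primitive.

No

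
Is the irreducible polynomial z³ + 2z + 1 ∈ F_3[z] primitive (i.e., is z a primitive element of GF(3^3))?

Write f(z) = z³ + 2z + 1.
|GF(3^3)^×| = 3^3 − 1 = 26. Prime factorization: 26 = 2·13.
f is primitive ⇔ z has order 26 in GF(3)[z]/(f), i.e. z^(26/q) ≠ 1 for each prime q | 26.
z^(13) mod f = 2.
z^(2) mod f = z².
None equal 1, so z has full order 26; f is primitive.

Yes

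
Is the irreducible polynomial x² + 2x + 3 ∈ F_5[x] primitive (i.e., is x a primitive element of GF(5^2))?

Yes

Write f(x) = x² + 2x + 3.
|GF(5^2)^×| = 5^2 − 1 = 24. Prime factorization: 24 = 2^3·3.
f is primitive ⇔ x has order 24 in GF(5)[x]/(f), i.e. x^(24/q) ≠ 1 for each prime q | 24.
x^(12) mod f = 4.
x^(8) mod f = 4x + 1.
None equal 1, so x has full order 24; f is primitive.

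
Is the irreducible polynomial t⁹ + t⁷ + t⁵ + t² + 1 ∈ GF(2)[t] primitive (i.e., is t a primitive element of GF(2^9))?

Yes

Write f(t) = t⁹ + t⁷ + t⁵ + t² + 1.
|GF(2^9)^×| = 2^9 − 1 = 511. Prime factorization: 511 = 7·73.
f is primitive ⇔ t has order 511 in GF(2)[t]/(f), i.e. t^(511/q) ≠ 1 for each prime q | 511.
t^(73) mod f = t⁸ + t⁷ + t⁶ + t⁵ + t³ + t.
t^(7) mod f = t⁷.
None equal 1, so t has full order 511; f is primitive.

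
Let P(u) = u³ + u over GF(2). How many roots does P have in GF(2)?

Evaluate at each of the 2 elements of GF(2):
P(0) = 0 → root; P(1) = 0 → root.
Roots: {0, 1}.

2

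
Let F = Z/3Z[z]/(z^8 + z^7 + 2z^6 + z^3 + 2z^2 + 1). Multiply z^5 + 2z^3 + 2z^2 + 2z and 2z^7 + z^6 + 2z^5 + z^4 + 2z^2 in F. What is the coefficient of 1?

2

Multiply in Z/3Z[z]: (z^5 + 2z^3 + 2z^2 + 2z)·(2z^7 + z^6 + 2z^5 + z^4 + 2z^2) = 2z^12 + z^11 + z^9 + z^8 + z^7 + z^4 + z^3.
Reduce using z^8 ≡ 2z^7 + z^6 + 2z^3 + z^2 + 2 (mod z^8 + z^7 + 2z^6 + z^3 + 2z^2 + 1).
Reduced: z^7 + z^6 + 2z^5 + 2z^4 + z^3 + z^2 + 2.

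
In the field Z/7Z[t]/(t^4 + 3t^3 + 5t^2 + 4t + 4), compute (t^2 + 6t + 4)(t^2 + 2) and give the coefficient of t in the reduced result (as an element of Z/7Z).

1

Multiply in Z/7Z[t]: (t^2 + 6t + 4)·(t^2 + 2) = t^4 + 6t^3 + 6t^2 + 5t + 1.
Reduce using t^4 ≡ 4t^3 + 2t^2 + 3t + 3 (mod t^4 + 3t^3 + 5t^2 + 4t + 4).
Reduced: 3t^3 + t^2 + t + 4.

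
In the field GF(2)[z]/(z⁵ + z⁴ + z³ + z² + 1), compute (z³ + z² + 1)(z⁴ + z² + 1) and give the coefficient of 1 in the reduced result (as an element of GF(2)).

1

Multiply in GF(2)[z]: (z³ + z² + 1)·(z⁴ + z² + 1) = z⁷ + z⁶ + z⁵ + z³ + 1.
Reduce using z⁵ ≡ z⁴ + z³ + z² + 1 (mod z⁵ + z⁴ + z³ + z² + 1).
Reduced: z⁴ + z³ + z² + 1.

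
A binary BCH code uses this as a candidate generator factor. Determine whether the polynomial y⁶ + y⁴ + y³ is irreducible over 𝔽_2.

No

Write P(y) = y⁶ + y⁴ + y³.
Check for roots in 𝔽_2: P(0) = 0 → root; P(1) = 1.
P(0) = 0, so (y) divides P(y); P is reducible.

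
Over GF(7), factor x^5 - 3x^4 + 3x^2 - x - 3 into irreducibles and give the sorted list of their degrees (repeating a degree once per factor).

Write h(x) = x^5 - 3x^4 + 3x^2 - x - 3.
Linear factors from roots: (x - 3).
Complete factorization: h(x) = (x - 3)^2·(x^3 + 3x^2 + 2x + 2).
Factor degrees with multiplicity: 1 + 1 + 3 = 5.

1, 1, 3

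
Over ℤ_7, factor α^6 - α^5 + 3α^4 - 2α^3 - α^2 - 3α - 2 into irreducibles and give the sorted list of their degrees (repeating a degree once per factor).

1, 1, 2, 2

Write f(α) = α^6 - α^5 + 3α^4 - 2α^3 - α^2 - 3α - 2.
Linear factors from roots: (α + 3), (α + 1).
Complete factorization: f(α) = (α + 1)·(α + 3)·(α^2 + 3α - 1)·(α^2 - α + 3).
Factor degrees with multiplicity: 1 + 1 + 2 + 2 = 6.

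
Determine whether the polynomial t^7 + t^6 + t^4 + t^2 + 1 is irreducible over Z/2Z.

Yes

Write P(t) = t^7 + t^6 + t^4 + t^2 + 1.
Check for roots in Z/2Z: P(0) = 1; P(1) = 1.
No roots, so no linear factors.
Monic irreducibles of degree 2 over GF(2): t^2 + t + 1.
None of them divide P (all give nonzero remainder).
Monic irreducibles of degree 3 over GF(2): t^3 + t + 1, t^3 + t^2 + 1.
None of them divide P (all give nonzero remainder).
No irreducible factor of degree ≤ 3 exists, so P is irreducible over GF(2).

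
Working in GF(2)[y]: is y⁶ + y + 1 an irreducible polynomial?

Yes

Write f(y) = y⁶ + y + 1.
Check for roots in GF(2): f(0) = 1; f(1) = 1.
No roots, so no linear factors.
Monic irreducibles of degree 2 over GF(2): y² + y + 1.
None of them divide f (all give nonzero remainder).
Monic irreducibles of degree 3 over GF(2): y³ + y + 1, y³ + y² + 1.
None of them divide f (all give nonzero remainder).
No irreducible factor of degree ≤ 3 exists, so f is irreducible over GF(2).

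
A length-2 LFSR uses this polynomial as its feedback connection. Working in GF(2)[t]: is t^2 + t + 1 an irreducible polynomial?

Yes

Write m(t) = t^2 + t + 1.
Check for roots in GF(2): m(0) = 1; m(1) = 1.
No roots. A degree-2 polynomial over a field with no linear factor is irreducible.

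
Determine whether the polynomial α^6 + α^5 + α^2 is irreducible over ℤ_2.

No

Write f(α) = α^6 + α^5 + α^2.
Check for roots in ℤ_2: f(0) = 0 → root; f(1) = 1.
f(0) = 0, so (α) divides f(α); f is reducible.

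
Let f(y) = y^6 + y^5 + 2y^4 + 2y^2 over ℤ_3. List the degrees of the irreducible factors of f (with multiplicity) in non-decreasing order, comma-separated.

1, 1, 1, 3

Roots in ℤ_3: f(0) = 0 → root; f(1) = 0 → root; f(2) = 1.
Linear factors from roots: (y), (y + 2).
Complete factorization: f(y) = (y + 2)·(y)^2·(y^3 + 2y^2 + y + 1).
Factor degrees with multiplicity: 1 + 1 + 1 + 3 = 6.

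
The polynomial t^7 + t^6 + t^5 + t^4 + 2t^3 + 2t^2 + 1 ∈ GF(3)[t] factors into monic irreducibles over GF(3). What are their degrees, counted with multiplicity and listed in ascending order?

Write g(t) = t^7 + t^6 + t^5 + t^4 + 2t^3 + 2t^2 + 1.
Roots in GF(3): g(0) = 1; g(1) = 0 → root; g(2) = 1.
Linear factors from roots: (t + 2).
Complete factorization: g(t) = (t + 2)·(t^2 + t + 2)·(t^4 + t^3 + 2t + 1).
Factor degrees with multiplicity: 1 + 2 + 4 = 7.

1, 2, 4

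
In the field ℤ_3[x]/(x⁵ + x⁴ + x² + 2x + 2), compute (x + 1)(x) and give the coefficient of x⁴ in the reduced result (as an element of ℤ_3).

Multiply in ℤ_3[x]: (x + 1)·(x) = x² + x.
Reduced: x² + x.

0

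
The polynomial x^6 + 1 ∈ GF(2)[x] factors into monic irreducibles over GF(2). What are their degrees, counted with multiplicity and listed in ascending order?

Write g(x) = x^6 + 1.
Roots in GF(2): g(0) = 1; g(1) = 0 → root.
Linear factors from roots: (x + 1).
Complete factorization: g(x) = (x + 1)^2·(x^2 + x + 1)^2.
Factor degrees with multiplicity: 1 + 1 + 2 + 2 = 6.

1, 1, 2, 2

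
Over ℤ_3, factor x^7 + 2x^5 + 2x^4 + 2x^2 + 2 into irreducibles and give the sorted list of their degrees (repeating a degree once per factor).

1, 1, 2, 3

Write f(x) = x^7 + 2x^5 + 2x^4 + 2x^2 + 2.
Roots in ℤ_3: f(0) = 2; f(1) = 0 → root; f(2) = 0 → root.
Linear factors from roots: (x + 2), (x + 1).
Complete factorization: f(x) = (x + 1)·(x + 2)·(x^2 + x + 2)·(x^3 + 2x^2 + 2x + 2).
Factor degrees with multiplicity: 1 + 1 + 2 + 3 = 7.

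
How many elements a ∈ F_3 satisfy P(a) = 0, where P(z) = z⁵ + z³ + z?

3

Evaluate at each of the 3 elements of F_3:
P(0) = 0 → root; P(1) = 0 → root; P(2) = 0 → root.
Roots: {0, 1, 2}.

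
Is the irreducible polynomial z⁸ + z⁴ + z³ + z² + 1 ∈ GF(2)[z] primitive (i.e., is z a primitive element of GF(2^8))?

Write f(z) = z⁸ + z⁴ + z³ + z² + 1.
|GF(2^8)^×| = 2^8 − 1 = 255. Prime factorization: 255 = 3·5·17.
f is primitive ⇔ z has order 255 in GF(2)[z]/(f), i.e. z^(255/q) ≠ 1 for each prime q | 255.
z^(85) mod f = z⁷ + z⁶ + z⁴ + z² + z.
z^(51) mod f = z³ + z.
z^(15) mod f = z⁵ + z² + z.
None equal 1, so z has full order 255; f is primitive.

Yes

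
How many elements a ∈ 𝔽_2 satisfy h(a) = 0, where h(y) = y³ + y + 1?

Evaluate at each of the 2 elements of 𝔽_2:
h(0) = 1; h(1) = 1.
No element is a root.

0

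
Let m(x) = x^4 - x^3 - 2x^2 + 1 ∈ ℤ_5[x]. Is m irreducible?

Check for roots in ℤ_5: m(0) = 1; m(1) = 4; m(2) = 1; m(3) = 2; m(4) = 1.
No roots, so no linear factors.
Degree-2 irreducible divisors: test the 10 monic irreducibles of degree 2 over GF(5).
None of them divide m (all give nonzero remainder).
No irreducible factor of degree ≤ 2 exists, so m is irreducible over GF(5).

Yes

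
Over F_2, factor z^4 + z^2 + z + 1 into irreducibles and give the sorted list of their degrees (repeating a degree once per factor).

Write h(z) = z^4 + z^2 + z + 1.
Roots in F_2: h(0) = 1; h(1) = 0 → root.
Linear factors from roots: (z + 1).
Complete factorization: h(z) = (z + 1)·(z^3 + z^2 + 1).
Factor degrees with multiplicity: 1 + 3 = 4.

1, 3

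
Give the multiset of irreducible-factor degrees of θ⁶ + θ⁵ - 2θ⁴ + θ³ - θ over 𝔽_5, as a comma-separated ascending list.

Write h(θ) = θ⁶ + θ⁵ - 2θ⁴ + θ³ - θ.
Roots in 𝔽_5: h(0) = 0 → root; h(1) = 0 → root; h(2) = 0 → root; h(3) = 4; h(4) = 3.
Linear factors from roots: (θ), (θ - 1), (θ - 2).
Complete factorization: h(θ) = (θ)·(θ - 2)·(θ - 1)^2·(θ² - 2).
Factor degrees with multiplicity: 1 + 1 + 1 + 1 + 2 = 6.

1, 1, 1, 1, 2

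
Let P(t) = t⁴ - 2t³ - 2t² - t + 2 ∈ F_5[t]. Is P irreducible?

Yes

Check for roots in F_5: P(0) = 2; P(1) = 3; P(2) = 2; P(3) = 3; P(4) = 4.
No roots, so no linear factors.
Degree-2 irreducible divisors: test the 10 monic irreducibles of degree 2 over GF(5).
None of them divide P (all give nonzero remainder).
No irreducible factor of degree ≤ 2 exists, so P is irreducible over GF(5).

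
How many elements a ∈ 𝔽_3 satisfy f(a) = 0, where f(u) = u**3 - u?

3

Evaluate at each of the 3 elements of 𝔽_3:
f(0) = 0 → root; f(1) = 0 → root; f(2) = 0 → root.
Roots: {0, 1, 2}.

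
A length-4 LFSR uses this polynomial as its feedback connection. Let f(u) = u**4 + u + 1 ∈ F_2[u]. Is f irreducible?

Check for roots in F_2: f(0) = 1; f(1) = 1.
No roots, so no linear factors.
Monic irreducibles of degree 2 over GF(2): u**2 + u + 1.
None of them divide f (all give nonzero remainder).
No irreducible factor of degree ≤ 2 exists, so f is irreducible over GF(2).

Yes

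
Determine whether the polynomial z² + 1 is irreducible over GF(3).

Write h(z) = z² + 1.
Check for roots in GF(3): h(0) = 1; h(1) = 2; h(2) = 2.
No roots. A degree-2 polynomial over a field with no linear factor is irreducible.

Yes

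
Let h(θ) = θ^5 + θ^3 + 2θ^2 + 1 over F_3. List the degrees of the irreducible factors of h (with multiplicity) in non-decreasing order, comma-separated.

5

Roots in F_3: h(0) = 1; h(1) = 2; h(2) = 1.
Complete factorization: h(θ) = (θ^5 + θ^3 + 2θ^2 + 1).
Factor degrees with multiplicity: 5 = 5.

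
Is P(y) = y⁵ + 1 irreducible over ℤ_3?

Check for roots in ℤ_3: P(0) = 1; P(1) = 2; P(2) = 0 → root.
P(2) = 0, so (y − 2) divides P(y); P is reducible.

No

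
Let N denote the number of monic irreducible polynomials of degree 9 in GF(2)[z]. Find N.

Gauss's count: N_{2}(9) = (1/9) Σ_{d|9} μ(9/d)·2^d.
Divisors of 9: 1, 3, 9; μ(9/d) for each: 0, -1, 1.
Σ = − 2^3 + 2^9 = 504.
N = 504/9 = 56.

56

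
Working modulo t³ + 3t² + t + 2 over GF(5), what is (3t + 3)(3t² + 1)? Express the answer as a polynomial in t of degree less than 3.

Multiply in GF(5)[t]: (3t + 3)·(3t² + 1) = 4t³ + 4t² + 3t + 3.
Reduce using t³ ≡ 2t² + 4t + 3 (mod t³ + 3t² + t + 2).
Reduced: 2t² + 4t.

2t^2 + 4t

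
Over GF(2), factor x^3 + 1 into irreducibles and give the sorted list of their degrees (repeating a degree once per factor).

1, 2

Write f(x) = x^3 + 1.
Roots in GF(2): f(0) = 1; f(1) = 0 → root.
Linear factors from roots: (x + 1).
Complete factorization: f(x) = (x + 1)·(x^2 + x + 1).
Factor degrees with multiplicity: 1 + 2 = 3.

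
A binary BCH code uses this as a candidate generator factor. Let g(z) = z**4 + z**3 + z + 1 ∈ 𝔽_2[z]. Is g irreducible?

Check for roots in 𝔽_2: g(0) = 1; g(1) = 0 → root.
g(1) = 0, so (z − 1) divides g(z); g is reducible.

No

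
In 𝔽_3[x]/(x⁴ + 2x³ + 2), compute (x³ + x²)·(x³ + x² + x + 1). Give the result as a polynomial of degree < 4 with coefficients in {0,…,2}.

x^3 + 2x^2 + 2

Multiply in 𝔽_3[x]: (x³ + x²)·(x³ + x² + x + 1) = x⁶ + 2x⁵ + 2x⁴ + 2x³ + x².
Reduce using x⁴ ≡ x³ + 1 (mod x⁴ + 2x³ + 2).
Reduced: x³ + 2x² + 2.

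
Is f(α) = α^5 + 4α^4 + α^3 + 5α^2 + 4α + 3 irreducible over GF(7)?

Check for roots in GF(7): f(0) = 3; f(1) = 4; f(2) = 2; f(3) = 3; f(4) = 6; f(5) = 4; f(6) = 6.
No roots, so no linear factors.
Degree-2 irreducible divisors: test the 21 monic irreducibles of degree 2 over GF(7).
None of them divide f (all give nonzero remainder).
No irreducible factor of degree ≤ 2 exists, so f is irreducible over GF(7).

Yes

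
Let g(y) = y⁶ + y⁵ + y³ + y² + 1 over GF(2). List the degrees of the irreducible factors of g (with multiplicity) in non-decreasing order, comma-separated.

6

Roots in GF(2): g(0) = 1; g(1) = 1.
Complete factorization: g(y) = (y⁶ + y⁵ + y³ + y² + 1).
Factor degrees with multiplicity: 6 = 6.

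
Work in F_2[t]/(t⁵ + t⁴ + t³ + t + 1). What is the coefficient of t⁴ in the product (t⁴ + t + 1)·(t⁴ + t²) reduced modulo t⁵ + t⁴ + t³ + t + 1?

Multiply in F_2[t]: (t⁴ + t + 1)·(t⁴ + t²) = t⁸ + t⁶ + t⁵ + t⁴ + t³ + t².
Reduce using t⁵ ≡ t⁴ + t³ + t + 1 (mod t⁵ + t⁴ + t³ + t + 1).
Reduced: t² + 1.

0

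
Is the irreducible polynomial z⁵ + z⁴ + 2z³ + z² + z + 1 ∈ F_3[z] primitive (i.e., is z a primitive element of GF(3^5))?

Yes

Write f(z) = z⁵ + z⁴ + 2z³ + z² + z + 1.
|GF(3^5)^×| = 3^5 − 1 = 242. Prime factorization: 242 = 2·11^2.
f is primitive ⇔ z has order 242 in GF(3)[z]/(f), i.e. z^(242/q) ≠ 1 for each prime q | 242.
z^(121) mod f = 2.
z^(22) mod f = z⁴ + z² + z.
None equal 1, so z has full order 242; f is primitive.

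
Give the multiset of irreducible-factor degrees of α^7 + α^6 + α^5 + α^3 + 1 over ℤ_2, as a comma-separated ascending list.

Write g(α) = α^7 + α^6 + α^5 + α^3 + 1.
Roots in ℤ_2: g(0) = 1; g(1) = 1.
Complete factorization: g(α) = (α^2 + α + 1)^2·(α^3 + α^2 + 1).
Factor degrees with multiplicity: 2 + 2 + 3 = 7.

2, 2, 3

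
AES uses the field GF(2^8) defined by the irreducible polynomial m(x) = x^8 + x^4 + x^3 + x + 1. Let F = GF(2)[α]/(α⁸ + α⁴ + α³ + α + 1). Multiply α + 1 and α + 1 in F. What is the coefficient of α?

Multiply in GF(2)[α]: (α + 1)·(α + 1) = α² + 1.
Reduced: α² + 1.

0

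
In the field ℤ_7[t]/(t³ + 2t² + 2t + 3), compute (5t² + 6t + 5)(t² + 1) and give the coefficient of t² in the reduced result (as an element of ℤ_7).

1

Multiply in ℤ_7[t]: (5t² + 6t + 5)·(t² + 1) = 5t⁴ + 6t³ + 3t² + 6t + 5.
Reduce using t³ ≡ 5t² + 5t + 4 (mod t³ + 2t² + 2t + 3).
Reduced: t² + 6t + 3.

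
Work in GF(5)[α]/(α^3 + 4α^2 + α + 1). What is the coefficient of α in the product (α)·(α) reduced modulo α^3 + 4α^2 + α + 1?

0

Multiply in GF(5)[α]: (α)·(α) = α^2.
Reduced: α^2.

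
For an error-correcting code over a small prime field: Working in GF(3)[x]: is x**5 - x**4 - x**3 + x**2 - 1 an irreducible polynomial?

Write g(x) = x**5 - x**4 - x**3 + x**2 - 1.
Check for roots in GF(3): g(0) = 2; g(1) = 2; g(2) = 2.
No roots, so no linear factors.
Monic irreducibles of degree 2 over GF(3): x**2 + 1, x**2 + x - 1, x**2 - x - 1.
None of them divide g (all give nonzero remainder).
No irreducible factor of degree ≤ 2 exists, so g is irreducible over GF(3).

Yes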